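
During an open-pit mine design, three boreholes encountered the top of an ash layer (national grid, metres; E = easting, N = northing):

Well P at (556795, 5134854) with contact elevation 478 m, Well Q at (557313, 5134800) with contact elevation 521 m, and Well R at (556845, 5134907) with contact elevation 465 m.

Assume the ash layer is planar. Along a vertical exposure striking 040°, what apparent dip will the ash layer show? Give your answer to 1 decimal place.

10.9°

Two edge vectors: Well P→Well Q = (518, -54, 43), Well P→Well R = (50, 53, -13).
Normal n = (Well P→Well Q) × (Well P→Well R) = (-1577, 8884, 30154).
So ∂z/∂E = −n_x/n_z = 0.05230 and ∂z/∂N = −n_y/n_z = −0.29462.
Unit vector along 040° is (sin 40°, cos 40°) = (0.6428, 0.7660).
Slope in that direction = a·(0.6428) + b·(0.7660) = −0.19208.
Apparent dip = arctan|0.19208| = 10.9° (true dip is 16.7°, so apparent ≤ true as expected).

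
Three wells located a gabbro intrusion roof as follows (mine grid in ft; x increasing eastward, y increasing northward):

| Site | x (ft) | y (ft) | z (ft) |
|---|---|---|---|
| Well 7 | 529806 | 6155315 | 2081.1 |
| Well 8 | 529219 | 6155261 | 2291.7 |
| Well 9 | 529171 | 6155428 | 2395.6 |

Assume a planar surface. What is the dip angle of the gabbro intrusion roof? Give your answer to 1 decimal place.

Two edge vectors: Well 7→Well 8 = (-587, -54, 210.6), Well 7→Well 9 = (-635, 113, 314.5).
Normal n = (Well 7→Well 8) × (Well 7→Well 9) = (-40780.8, 50880.5, -100621).
So ∂z/∂x = −n_x/n_z = −0.40529 and ∂z/∂y = −n_y/n_z = 0.50566.
Gradient magnitude |∇z| = √(a² + b²) = √(0.16426 + 0.25570) = 0.64804.
True dip = arctan(0.64804) = 32.9°, dipping toward SE (azimuth ≈ 141°).

32.9°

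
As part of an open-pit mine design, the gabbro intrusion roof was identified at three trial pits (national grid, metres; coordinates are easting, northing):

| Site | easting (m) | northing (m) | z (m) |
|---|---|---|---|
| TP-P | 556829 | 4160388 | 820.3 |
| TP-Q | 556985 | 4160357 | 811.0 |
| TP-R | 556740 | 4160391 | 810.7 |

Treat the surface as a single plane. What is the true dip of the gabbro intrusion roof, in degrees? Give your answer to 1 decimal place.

45.7°

Let the plane be z = a·easting + b·northing + c.
TP-Q−TP-P: 156a − 31b = −9.3;  TP-R−TP-P: −89a + 3b = −9.6.
Solving gives a = 0.14208, b = 1.01497.
Gradient magnitude |∇z| = √(a² + b²) = √(0.02019 + 1.03017) = 1.02487.
True dip = arctan(1.02487) = 45.7°, dipping toward S (azimuth ≈ 188°).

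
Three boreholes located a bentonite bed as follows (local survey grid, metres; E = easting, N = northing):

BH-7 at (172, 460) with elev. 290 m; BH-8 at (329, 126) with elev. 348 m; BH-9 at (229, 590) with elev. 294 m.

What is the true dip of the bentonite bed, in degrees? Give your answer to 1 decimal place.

13.2°

Let the plane be z = a·E + b·N + c.
BH-8−BH-7: 157a − 334b = 58;  BH-9−BH-7: 57a + 130b = 4.
Solving gives a = 0.22501, b = −0.06789.
Gradient magnitude |∇z| = √(a² + b²) = √(0.05063 + 0.00461) = 0.23502.
True dip = arctan(0.23502) = 13.2°, dipping toward WNW (azimuth ≈ 287°).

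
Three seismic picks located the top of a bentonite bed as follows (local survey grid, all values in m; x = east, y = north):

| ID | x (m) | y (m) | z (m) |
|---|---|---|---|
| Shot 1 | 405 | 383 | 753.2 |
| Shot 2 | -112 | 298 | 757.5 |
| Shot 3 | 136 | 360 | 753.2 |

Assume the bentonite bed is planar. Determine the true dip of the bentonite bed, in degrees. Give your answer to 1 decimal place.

Let the plane be z = a·x + b·y + c.
Shot 2−Shot 1: −517a − 85b = 4.3;  Shot 3−Shot 1: −269a − 23b = 0.
Solving gives a = 0.00901, b = −0.10540.
Gradient magnitude |∇z| = √(a² + b²) = √(0.00008 + 0.01111) = 0.10579.
True dip = arctan(0.10579) = 6.0°, dipping toward N (azimuth ≈ 355°).

6.0°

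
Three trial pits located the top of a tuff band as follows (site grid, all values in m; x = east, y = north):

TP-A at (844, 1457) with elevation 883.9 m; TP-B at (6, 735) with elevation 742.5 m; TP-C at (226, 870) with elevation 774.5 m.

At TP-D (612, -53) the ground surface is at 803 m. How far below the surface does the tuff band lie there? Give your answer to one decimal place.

81.3 m

Let the plane be z = a·x + b·y + c.
TP-B−TP-A: −838a − 722b = −141.4;  TP-C−TP-A: −618a − 587b = −109.4.
Solving gives a = 0.087836, b = 0.093896.
Then c = 883.9 − a·844 − b·1457 = 672.96.
At (612, -53): z_contact = 53.76 − 4.98 + 672.96 = 721.74 m.
Depth below ground = 803 − 721.74 = 81.3 m.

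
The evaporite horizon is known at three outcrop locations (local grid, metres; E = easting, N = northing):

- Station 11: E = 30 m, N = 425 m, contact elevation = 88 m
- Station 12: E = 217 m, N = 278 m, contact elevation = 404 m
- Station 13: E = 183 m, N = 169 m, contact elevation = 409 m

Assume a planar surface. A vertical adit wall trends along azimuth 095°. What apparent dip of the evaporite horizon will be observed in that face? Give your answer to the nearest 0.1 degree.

Let the plane be z = a·E + b·N + c.
Station 12−Station 11: 187a − 147b = 316;  Station 13−Station 11: 153a − 256b = 321.
Solving gives a = 1.32812, b = −0.46015.
Unit vector along 095° is (sin 95°, cos 95°) = (0.9962, -0.0872).
Slope in that direction = a·(0.9962) + b·(-0.0872) = 1.36317.
Apparent dip = arctan|1.36317| = 53.7° (true dip is 54.6°, so apparent ≤ true as expected).

53.7°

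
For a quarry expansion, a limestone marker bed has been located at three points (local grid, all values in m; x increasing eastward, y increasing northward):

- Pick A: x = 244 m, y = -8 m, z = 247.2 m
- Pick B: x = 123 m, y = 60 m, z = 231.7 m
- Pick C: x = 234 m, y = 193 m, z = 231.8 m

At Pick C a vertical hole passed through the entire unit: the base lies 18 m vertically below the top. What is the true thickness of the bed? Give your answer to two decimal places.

17.89 m

Let the plane be z = a·x + b·y + c.
Pick B−Pick A: −121a + 68b = −15.5;  Pick C−Pick A: −10a + 201b = −15.4.
Solving gives a = 0.08749, b = −0.07226.
|∇z| = √(a²+b²) = 0.11347, so dip δ = arctan(0.11347) = 6.47°.
True thickness = vertical thickness × cos δ = 18 × cos 6.47° = 17.89 m.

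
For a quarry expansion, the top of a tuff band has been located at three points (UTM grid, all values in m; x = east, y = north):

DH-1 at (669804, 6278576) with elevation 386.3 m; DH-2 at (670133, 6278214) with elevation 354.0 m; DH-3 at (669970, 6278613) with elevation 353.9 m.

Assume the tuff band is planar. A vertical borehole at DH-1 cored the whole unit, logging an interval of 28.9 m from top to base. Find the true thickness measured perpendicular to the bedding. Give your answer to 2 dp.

28.37 m

Two edge vectors: DH-1→DH-2 = (329, -362, -32.3), DH-1→DH-3 = (166, 37, -32.4).
Normal n = (DH-1→DH-2) × (DH-1→DH-3) = (12923.9, 5297.8, 72265).
So ∂z/∂x = −n_x/n_z = −0.17884 and ∂z/∂y = −n_y/n_z = −0.07331.
|∇z| = √(a²+b²) = 0.19328, so dip δ = arctan(0.19328) = 10.94°.
True thickness = vertical thickness × cos δ = 28.9 × cos 10.94° = 28.37 m.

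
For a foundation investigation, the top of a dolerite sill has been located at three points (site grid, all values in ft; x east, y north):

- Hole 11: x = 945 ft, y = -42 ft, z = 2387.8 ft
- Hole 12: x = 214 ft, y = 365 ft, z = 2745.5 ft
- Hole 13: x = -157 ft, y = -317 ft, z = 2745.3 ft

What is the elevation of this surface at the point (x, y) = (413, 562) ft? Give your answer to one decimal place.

Two edge vectors: Hole 11→Hole 12 = (-731, 407, 357.7), Hole 11→Hole 13 = (-1102, -275, 357.5).
Normal n = (Hole 11→Hole 12) × (Hole 11→Hole 13) = (243870, -132852.9, 649539).
So ∂z/∂x = −n_x/n_z = −0.37545 and ∂z/∂y = −n_y/n_z = 0.20453.
Intercept c from Hole 11: 2387.8 + 354.80 + 8.59 = 2751.19.
At (413, 562): z = −155.1 + 114.9 + 2751.19 = 2711.1 ft.

2711.1 ft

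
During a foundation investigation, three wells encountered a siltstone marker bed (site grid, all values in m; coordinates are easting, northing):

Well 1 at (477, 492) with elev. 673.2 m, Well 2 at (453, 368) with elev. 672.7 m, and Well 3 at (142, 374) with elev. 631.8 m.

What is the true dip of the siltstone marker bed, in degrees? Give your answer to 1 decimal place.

Let the plane be z = a·easting + b·northing + c.
Well 2−Well 1: −24a − 124b = −0.5;  Well 3−Well 1: −335a − 118b = −41.4.
Solving gives a = 0.13110, b = −0.02134.
Gradient magnitude |∇z| = √(a² + b²) = √(0.01719 + 0.00046) = 0.13283.
True dip = arctan(0.13283) = 7.6°, dipping toward W (azimuth ≈ 279°).

7.6°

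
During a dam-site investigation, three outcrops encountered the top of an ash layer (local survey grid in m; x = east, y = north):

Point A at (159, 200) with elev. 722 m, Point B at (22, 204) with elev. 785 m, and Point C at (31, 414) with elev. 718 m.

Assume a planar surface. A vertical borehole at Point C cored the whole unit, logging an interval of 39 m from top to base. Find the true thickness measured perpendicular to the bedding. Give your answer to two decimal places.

34.09 m

Let the plane be z = a·x + b·y + c.
Point B−Point A: −137a + 4b = 63;  Point C−Point A: −128a + 214b = −4.
Solving gives a = −0.46858, b = −0.29897.
|∇z| = √(a²+b²) = 0.55583, so dip δ = arctan(0.55583) = 29.07°.
True thickness = vertical thickness × cos δ = 39 × cos 29.07° = 34.09 m.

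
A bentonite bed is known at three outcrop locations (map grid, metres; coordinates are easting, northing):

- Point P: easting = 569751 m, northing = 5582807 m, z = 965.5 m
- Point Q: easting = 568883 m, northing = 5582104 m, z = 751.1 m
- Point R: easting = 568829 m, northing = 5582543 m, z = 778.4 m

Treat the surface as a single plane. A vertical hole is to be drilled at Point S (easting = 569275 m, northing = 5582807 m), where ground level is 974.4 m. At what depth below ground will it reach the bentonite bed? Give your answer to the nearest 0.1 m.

94.0 m

Let the plane be z = a·easting + b·northing + c.
Point Q−Point P: −868a − 703b = −214.4;  Point R−Point P: −922a − 264b = −187.1.
Solving gives a = 0.178823858, b = 0.084183345.
Then c = 965.5 − a·569751 − b·5582807 = −570898.94.
At (569275, 5582807): z_contact = 101799.95 + 469979.37 − 570898.94 = 880.38 m.
Depth below ground = 974.4 − 880.38 = 94.0 m.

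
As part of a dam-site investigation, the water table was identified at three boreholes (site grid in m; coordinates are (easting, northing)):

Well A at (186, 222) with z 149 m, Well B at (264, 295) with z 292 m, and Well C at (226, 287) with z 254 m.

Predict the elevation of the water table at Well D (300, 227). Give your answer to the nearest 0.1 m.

Let the plane be z = a·E + b·N + c.
Well B−Well A: 78a + 73b = 143;  Well C−Well A: 40a + 65b = 105.
Solving gives a = 0.75814, b = 1.14884.
Then c = 149 − a·186 − b·222 = −247.06.
At (300, 227): z = 227.4 + 260.8 − 247.06 = 241.2 m.

241.2 m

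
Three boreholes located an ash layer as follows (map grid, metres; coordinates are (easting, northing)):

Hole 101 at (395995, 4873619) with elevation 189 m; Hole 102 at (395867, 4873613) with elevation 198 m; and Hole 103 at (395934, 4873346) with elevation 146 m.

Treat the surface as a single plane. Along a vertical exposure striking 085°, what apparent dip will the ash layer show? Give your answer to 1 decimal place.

3.6°

Two edge vectors: Hole 101→Hole 102 = (-128, -6, 9), Hole 101→Hole 103 = (-61, -273, -43).
Normal n = (Hole 101→Hole 102) × (Hole 101→Hole 103) = (2715, -6053, 34578).
So ∂z/∂E = −n_x/n_z = −0.07852 and ∂z/∂N = −n_y/n_z = 0.17505.
Unit vector along 085° is (sin 85°, cos 85°) = (0.9962, 0.0872).
Slope in that direction = a·(0.9962) + b·(0.0872) = −0.06296.
Apparent dip = arctan|0.06296| = 3.6° (true dip is 10.9°, so apparent ≤ true as expected).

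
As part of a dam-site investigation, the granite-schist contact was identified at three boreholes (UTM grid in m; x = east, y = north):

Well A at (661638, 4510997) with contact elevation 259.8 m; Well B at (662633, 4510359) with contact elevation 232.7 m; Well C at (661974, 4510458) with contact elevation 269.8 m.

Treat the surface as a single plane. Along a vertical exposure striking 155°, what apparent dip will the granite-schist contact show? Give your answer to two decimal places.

Let the plane be z = a·x + b·y + c.
Well B−Well A: 995a − 638b = −27.1;  Well C−Well A: 336a − 539b = 10.
Solving gives a = −0.06519, b = −0.05919.
Unit vector along 155° is (sin 155°, cos 155°) = (0.4226, -0.9063).
Slope in that direction = a·(0.4226) + b·(-0.9063) = 0.02609.
Apparent dip = arctan|0.02609| = 1.49° (true dip is 5.0°, so apparent ≤ true as expected).

1.49°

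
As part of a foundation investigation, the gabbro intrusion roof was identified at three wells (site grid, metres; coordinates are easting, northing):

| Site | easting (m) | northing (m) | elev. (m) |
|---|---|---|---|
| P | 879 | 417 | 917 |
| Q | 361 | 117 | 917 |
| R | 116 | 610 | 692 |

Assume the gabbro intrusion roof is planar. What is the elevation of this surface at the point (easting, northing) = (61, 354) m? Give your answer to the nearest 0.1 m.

771.4 m

Two edge vectors: P→Q = (-518, -300, 0), P→R = (-763, 193, -225).
Normal n = (P→Q) × (P→R) = (67500, -116550, -328874).
So ∂z/∂easting = −n_x/n_z = 0.20525 and ∂z/∂northing = −n_y/n_z = −0.35439.
Intercept c from P: 917 − 180.41 + 147.78 = 884.37.
At (61, 354): z = 12.5 − 125.5 + 884.37 = 771.4 m.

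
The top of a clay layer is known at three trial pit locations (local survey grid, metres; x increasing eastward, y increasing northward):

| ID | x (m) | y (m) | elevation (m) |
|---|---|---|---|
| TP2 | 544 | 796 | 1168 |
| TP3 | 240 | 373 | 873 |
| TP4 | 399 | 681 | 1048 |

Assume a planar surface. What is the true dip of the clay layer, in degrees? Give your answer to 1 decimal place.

34.3°

Let the plane be z = a·x + b·y + c.
TP3−TP2: −304a − 423b = −295;  TP4−TP2: −145a − 115b = −120.
Solving gives a = 0.63829, b = 0.23867.
Gradient magnitude |∇z| = √(a² + b²) = √(0.40742 + 0.05696) = 0.68146.
True dip = arctan(0.68146) = 34.3°, dipping toward WSW (azimuth ≈ 249°).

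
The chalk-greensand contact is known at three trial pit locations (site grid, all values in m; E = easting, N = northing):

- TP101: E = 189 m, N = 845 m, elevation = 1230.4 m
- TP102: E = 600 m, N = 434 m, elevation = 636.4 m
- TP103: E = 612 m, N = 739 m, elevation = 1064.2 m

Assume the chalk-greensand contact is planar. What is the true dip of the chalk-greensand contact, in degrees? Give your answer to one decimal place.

54.6°

Let the plane be z = a·E + b·N + c.
TP102−TP101: 411a − 411b = −594;  TP103−TP101: 423a − 106b = −166.2.
Solving gives a = −0.04102, b = 1.40424.
Gradient magnitude |∇z| = √(a² + b²) = √(0.00168 + 1.97188) = 1.40484.
True dip = arctan(1.40484) = 54.6°, dipping toward S (azimuth ≈ 178°).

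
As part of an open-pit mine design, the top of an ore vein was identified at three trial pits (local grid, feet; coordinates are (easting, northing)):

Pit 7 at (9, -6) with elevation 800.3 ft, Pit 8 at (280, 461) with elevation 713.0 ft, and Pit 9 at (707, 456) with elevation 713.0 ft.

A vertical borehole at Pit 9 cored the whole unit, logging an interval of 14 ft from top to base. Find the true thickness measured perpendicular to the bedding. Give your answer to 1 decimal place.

13.8 ft

Let the plane be z = a·E + b·N + c.
Pit 8−Pit 7: 271a + 467b = −87.3;  Pit 9−Pit 7: 698a + 462b = −87.3.
Solving gives a = −0.00217, b = −0.18568.
|∇z| = √(a²+b²) = 0.18569, so dip δ = arctan(0.18569) = 10.52°.
True thickness = vertical thickness × cos δ = 14 × cos 10.52° = 13.8 ft.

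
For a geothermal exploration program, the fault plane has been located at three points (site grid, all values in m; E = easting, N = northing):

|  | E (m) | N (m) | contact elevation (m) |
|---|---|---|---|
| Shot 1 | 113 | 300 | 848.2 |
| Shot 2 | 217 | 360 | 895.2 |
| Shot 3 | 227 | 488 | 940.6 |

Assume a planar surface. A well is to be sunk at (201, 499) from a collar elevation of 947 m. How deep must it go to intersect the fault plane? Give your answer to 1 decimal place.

Two edge vectors: Shot 1→Shot 2 = (104, 60, 47), Shot 1→Shot 3 = (114, 188, 92.4).
Normal n = (Shot 1→Shot 2) × (Shot 1→Shot 3) = (-3292, -4251.6, 12712).
So ∂z/∂E = −n_x/n_z = 0.25897 and ∂z/∂N = −n_y/n_z = 0.33446.
Intercept c from Shot 1: 848.2 − 29.26 − 100.34 = 718.60.
At (201, 499): z_contact = 52.05 + 166.89 + 718.60 = 937.55 m.
Depth below ground = 947 − 937.55 = 9.5 m.

9.5 m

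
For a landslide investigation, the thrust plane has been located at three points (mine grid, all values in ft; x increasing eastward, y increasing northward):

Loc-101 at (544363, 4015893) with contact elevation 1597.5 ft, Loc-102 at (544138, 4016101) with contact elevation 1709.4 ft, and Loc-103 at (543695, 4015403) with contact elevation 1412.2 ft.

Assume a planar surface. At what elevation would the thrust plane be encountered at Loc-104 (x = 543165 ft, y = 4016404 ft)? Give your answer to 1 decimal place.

1914.6 ft

Two edge vectors: Loc-101→Loc-102 = (-225, 208, 111.9), Loc-101→Loc-103 = (-668, -490, -185.3).
Normal n = (Loc-101→Loc-102) × (Loc-101→Loc-103) = (16288.6, -116441.7, 249194).
So ∂z/∂x = −n_x/n_z = −0.065365137 and ∂z/∂y = −n_y/n_z = 0.467273289.
Intercept c from Loc-101: 1597.5 + 35582.36 − 1876519.53 = −1839339.67.
At (543165, 4016404): z = −35504.1 + 1876758.3 − 1839339.67 = 1914.6 ft.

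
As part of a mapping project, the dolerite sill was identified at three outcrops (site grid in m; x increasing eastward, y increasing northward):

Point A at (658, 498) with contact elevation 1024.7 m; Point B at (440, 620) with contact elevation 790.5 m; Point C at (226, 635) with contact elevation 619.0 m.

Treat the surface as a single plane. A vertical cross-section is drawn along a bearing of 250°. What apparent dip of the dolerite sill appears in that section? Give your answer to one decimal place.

27.7°

Two edge vectors: Point A→Point B = (-218, 122, -234.2), Point A→Point C = (-432, 137, -405.7).
Normal n = (Point A→Point B) × (Point A→Point C) = (-17410, 12731.8, 22838).
So ∂z/∂x = −n_x/n_z = 0.76233 and ∂z/∂y = −n_y/n_z = −0.55748.
Unit vector along 250° is (sin 250°, cos 250°) = (-0.9397, -0.3420).
Slope in that direction = a·(-0.9397) + b·(-0.3420) = −0.52568.
Apparent dip = arctan|0.52568| = 27.7° (true dip is 43.4°, so apparent ≤ true as expected).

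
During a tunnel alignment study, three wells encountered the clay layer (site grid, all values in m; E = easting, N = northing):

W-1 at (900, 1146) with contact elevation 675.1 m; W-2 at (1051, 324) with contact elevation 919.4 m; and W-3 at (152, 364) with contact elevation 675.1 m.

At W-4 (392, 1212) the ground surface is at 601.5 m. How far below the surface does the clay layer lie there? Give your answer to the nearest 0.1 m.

75.3 m

Let the plane be z = a·E + b·N + c.
W-2−W-1: 151a − 822b = 244.3;  W-3−W-1: −748a − 782b = 0.
Solving gives a = 0.260653, b = −0.249320.
Then c = 675.1 − a·900 − b·1146 = 726.23.
At (392, 1212): z_contact = 102.18 − 302.18 + 726.23 = 526.23 m.
Depth below ground = 601.5 − 526.23 = 75.3 m.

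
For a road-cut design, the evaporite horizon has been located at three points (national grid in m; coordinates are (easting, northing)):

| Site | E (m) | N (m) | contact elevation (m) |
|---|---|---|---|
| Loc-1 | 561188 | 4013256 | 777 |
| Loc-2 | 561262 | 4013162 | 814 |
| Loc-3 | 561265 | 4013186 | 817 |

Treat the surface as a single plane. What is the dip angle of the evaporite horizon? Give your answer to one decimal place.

Let the plane be z = a·E + b·N + c.
Loc-2−Loc-1: 74a − 94b = 37;  Loc-3−Loc-1: 77a − 70b = 40.
Solving gives a = 0.56851, b = 0.05394.
Gradient magnitude |∇z| = √(a² + b²) = √(0.32321 + 0.00291) = 0.57107.
True dip = arctan(0.57107) = 29.7°, dipping toward W (azimuth ≈ 265°).

29.7°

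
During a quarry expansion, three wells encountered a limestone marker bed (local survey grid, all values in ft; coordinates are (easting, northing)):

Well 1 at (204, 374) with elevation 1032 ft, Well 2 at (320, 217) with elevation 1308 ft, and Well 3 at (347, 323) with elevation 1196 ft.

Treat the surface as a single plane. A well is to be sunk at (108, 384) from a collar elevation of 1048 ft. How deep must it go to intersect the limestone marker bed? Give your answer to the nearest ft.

96 ft

Let the plane be z = a·E + b·N + c.
Well 2−Well 1: 116a − 157b = 276;  Well 3−Well 1: 143a − 51b = 164.
Solving gives a = 0.70590, b = −1.23641.
Then c = 1032 − a·204 − b·374 = 1350.41.
At (108, 384): z_contact = 76.2 − 474.8 + 1350.41 = 951.9 ft.
Depth below ground = 1048 − 951.9 = 96 ft.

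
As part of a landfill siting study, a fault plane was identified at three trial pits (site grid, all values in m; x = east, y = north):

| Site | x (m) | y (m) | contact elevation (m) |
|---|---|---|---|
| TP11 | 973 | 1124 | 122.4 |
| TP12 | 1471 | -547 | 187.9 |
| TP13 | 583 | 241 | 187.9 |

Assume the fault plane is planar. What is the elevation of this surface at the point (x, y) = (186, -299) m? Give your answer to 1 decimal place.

235.5 m

Two edge vectors: TP11→TP12 = (498, -1671, 65.5), TP11→TP13 = (-390, -883, 65.5).
Normal n = (TP11→TP12) × (TP11→TP13) = (-51614, -58164, -1091424).
So ∂z/∂x = −n_x/n_z = −0.047291 and ∂z/∂y = −n_y/n_z = −0.053292.
Intercept c from TP11: 122.4 + 46.01 + 59.90 = 228.31.
At (186, -299): z = −8.8 + 15.9 + 228.31 = 235.5 m.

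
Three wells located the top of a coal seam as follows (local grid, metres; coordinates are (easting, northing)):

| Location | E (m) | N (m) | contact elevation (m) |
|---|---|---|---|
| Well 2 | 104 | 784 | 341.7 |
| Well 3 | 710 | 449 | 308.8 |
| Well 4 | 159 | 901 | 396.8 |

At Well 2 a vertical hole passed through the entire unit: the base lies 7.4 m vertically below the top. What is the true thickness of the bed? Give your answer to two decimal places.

6.81 m

Two edge vectors: Well 2→Well 3 = (606, -335, -32.9), Well 2→Well 4 = (55, 117, 55.1).
Normal n = (Well 2→Well 3) × (Well 2→Well 4) = (-14609.2, -35200.1, 89327).
So ∂z/∂E = −n_x/n_z = 0.16355 and ∂z/∂N = −n_y/n_z = 0.39406.
|∇z| = √(a²+b²) = 0.42665, so dip δ = arctan(0.42665) = 23.11°.
True thickness = vertical thickness × cos δ = 7.4 × cos 23.11° = 6.81 m.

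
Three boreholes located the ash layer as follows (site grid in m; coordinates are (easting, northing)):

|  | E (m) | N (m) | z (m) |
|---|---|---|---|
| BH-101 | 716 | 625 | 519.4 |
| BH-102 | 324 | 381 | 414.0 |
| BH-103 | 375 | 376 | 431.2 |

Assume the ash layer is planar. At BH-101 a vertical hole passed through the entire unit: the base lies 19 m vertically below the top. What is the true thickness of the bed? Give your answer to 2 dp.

Two edge vectors: BH-101→BH-102 = (-392, -244, -105.4), BH-101→BH-103 = (-341, -249, -88.2).
Normal n = (BH-101→BH-102) × (BH-101→BH-103) = (-4723.8, 1367, 14404).
So ∂z/∂E = −n_x/n_z = 0.32795 and ∂z/∂N = −n_y/n_z = −0.09490.
|∇z| = √(a²+b²) = 0.34141, so dip δ = arctan(0.34141) = 18.85°.
True thickness = vertical thickness × cos δ = 19 × cos 18.85° = 17.98 m.

17.98 m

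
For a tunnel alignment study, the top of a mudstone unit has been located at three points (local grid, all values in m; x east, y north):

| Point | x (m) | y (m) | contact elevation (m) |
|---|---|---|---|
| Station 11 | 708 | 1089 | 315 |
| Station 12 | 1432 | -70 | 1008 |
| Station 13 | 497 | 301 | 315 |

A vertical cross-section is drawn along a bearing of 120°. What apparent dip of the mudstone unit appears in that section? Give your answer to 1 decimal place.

Let the plane be z = a·x + b·y + c.
Station 12−Station 11: 724a − 1159b = 693;  Station 13−Station 11: −211a − 788b = 0.
Solving gives a = 0.66999, b = −0.17940.
Unit vector along 120° is (sin 120°, cos 120°) = (0.8660, -0.5000).
Slope in that direction = a·(0.8660) + b·(-0.5000) = 0.66993.
Apparent dip = arctan|0.66993| = 33.8° (true dip is 34.7°, so apparent ≤ true as expected).

33.8°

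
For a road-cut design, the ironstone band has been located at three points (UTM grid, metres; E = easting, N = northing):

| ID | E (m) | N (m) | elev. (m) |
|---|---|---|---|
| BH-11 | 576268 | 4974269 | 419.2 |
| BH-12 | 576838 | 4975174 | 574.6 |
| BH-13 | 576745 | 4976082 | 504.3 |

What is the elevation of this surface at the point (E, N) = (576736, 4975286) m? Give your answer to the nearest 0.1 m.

535.1 m

Let the plane be z = a·E + b·N + c.
BH-12−BH-11: 570a + 905b = 155.4;  BH-13−BH-11: 477a + 1813b = 85.1.
Solving gives a = 0.340229673, b = −0.042575595.
Then c = 419.2 − a·576268 − b·4974269 = 16138.19.
At (576736, 4975286): z = 196222.7 − 211825.8 + 16138.19 = 535.1 m.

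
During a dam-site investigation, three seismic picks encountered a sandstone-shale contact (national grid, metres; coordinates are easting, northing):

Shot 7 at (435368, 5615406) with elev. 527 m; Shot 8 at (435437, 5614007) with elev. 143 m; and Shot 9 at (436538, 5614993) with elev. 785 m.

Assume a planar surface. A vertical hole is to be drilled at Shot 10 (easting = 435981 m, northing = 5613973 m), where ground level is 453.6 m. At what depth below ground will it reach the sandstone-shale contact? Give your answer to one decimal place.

144.7 m

Two edge vectors: Shot 7→Shot 8 = (69, -1399, -384), Shot 7→Shot 9 = (1170, -413, 258).
Normal n = (Shot 7→Shot 8) × (Shot 7→Shot 9) = (-519534, -467082, 1608333).
So ∂z/∂easting = −n_x/n_z = 0.323026388 and ∂z/∂northing = −n_y/n_z = 0.290413739.
Intercept c from Shot 7: 527 − 140635.35 − 1630791.05 = −1770899.40.
At (435981, 5613973): z_contact = 140833.37 + 1630374.89 − 1770899.40 = 308.85 m.
Depth below ground = 453.6 − 308.85 = 144.7 m.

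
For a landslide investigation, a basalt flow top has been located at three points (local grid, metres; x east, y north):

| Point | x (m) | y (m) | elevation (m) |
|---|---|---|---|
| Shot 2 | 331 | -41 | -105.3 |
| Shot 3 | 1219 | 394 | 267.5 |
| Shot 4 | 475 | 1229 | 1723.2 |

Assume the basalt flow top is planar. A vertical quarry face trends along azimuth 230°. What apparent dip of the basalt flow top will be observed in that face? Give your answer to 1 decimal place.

35.6°

Let the plane be z = a·x + b·y + c.
Shot 3−Shot 2: 888a + 435b = 372.8;  Shot 4−Shot 2: 144a + 1270b = 1828.5.
Solving gives a = −0.30226, b = 1.47404.
Unit vector along 230° is (sin 230°, cos 230°) = (-0.7660, -0.6428).
Slope in that direction = a·(-0.7660) + b·(-0.6428) = −0.71595.
Apparent dip = arctan|0.71595| = 35.6° (true dip is 56.4°, so apparent ≤ true as expected).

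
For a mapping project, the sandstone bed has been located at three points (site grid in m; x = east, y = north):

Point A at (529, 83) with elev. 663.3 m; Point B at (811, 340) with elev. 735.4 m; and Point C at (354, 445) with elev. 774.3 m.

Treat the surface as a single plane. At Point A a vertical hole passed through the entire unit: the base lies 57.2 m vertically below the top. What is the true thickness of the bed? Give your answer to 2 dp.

Let the plane be z = a·x + b·y + c.
Point B−Point A: 282a + 257b = 72.1;  Point C−Point A: −175a + 362b = 111.
Solving gives a = −0.01650, b = 0.29865.
|∇z| = √(a²+b²) = 0.29911, so dip δ = arctan(0.29911) = 16.65°.
True thickness = vertical thickness × cos δ = 57.2 × cos 16.65° = 54.80 m.

54.80 m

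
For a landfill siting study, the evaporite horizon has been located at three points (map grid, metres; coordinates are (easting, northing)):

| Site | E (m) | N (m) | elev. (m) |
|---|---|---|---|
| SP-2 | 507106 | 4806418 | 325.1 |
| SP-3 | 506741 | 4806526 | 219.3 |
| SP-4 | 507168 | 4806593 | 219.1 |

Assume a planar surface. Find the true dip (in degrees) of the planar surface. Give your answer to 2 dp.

Two edge vectors: SP-2→SP-3 = (-365, 108, -105.8), SP-2→SP-4 = (62, 175, -106).
Normal n = (SP-2→SP-3) × (SP-2→SP-4) = (7067, -45249.6, -70571).
So ∂z/∂E = −n_x/n_z = 0.10014 and ∂z/∂N = −n_y/n_z = −0.64119.
Gradient magnitude |∇z| = √(a² + b²) = √(0.01003 + 0.41113) = 0.64897.
True dip = arctan(0.64897) = 32.98°, dipping toward N (azimuth ≈ 351°).

32.98°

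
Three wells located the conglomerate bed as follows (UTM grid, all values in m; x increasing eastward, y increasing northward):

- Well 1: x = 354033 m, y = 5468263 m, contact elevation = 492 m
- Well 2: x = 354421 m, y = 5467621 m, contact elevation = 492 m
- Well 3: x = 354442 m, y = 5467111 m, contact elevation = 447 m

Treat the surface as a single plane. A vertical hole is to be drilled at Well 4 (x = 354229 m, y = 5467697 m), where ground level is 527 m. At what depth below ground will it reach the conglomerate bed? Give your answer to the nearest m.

Two edge vectors: Well 1→Well 2 = (388, -642, 0), Well 1→Well 3 = (409, -1152, -45).
Normal n = (Well 1→Well 2) × (Well 1→Well 3) = (28890, 17460, -184398).
So ∂z/∂x = −n_x/n_z = 0.15667198 and ∂z/∂y = −n_y/n_z = 0.09468649.
Intercept c from Well 1: 492 − 55467.05 − 517770.65 = −572745.70.
At (354229, 5467697): z_contact = 55497.8 + 517717.1 − 572745.70 = 469.1 m.
Depth below ground = 527 − 469.1 = 58 m.

58 m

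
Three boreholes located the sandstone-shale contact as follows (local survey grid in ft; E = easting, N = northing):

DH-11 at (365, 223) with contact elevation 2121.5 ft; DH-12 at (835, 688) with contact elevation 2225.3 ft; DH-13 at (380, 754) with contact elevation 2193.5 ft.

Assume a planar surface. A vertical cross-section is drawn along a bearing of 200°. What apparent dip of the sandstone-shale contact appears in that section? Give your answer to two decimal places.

Two edge vectors: DH-11→DH-12 = (470, 465, 103.8), DH-11→DH-13 = (15, 531, 72).
Normal n = (DH-11→DH-12) × (DH-11→DH-13) = (-21637.8, -32283, 242595).
So ∂z/∂E = −n_x/n_z = 0.08919 and ∂z/∂N = −n_y/n_z = 0.13307.
Unit vector along 200° is (sin 200°, cos 200°) = (-0.3420, -0.9397).
Slope in that direction = a·(-0.3420) + b·(-0.9397) = −0.15555.
Apparent dip = arctan|0.15555| = 8.84° (true dip is 9.1°, so apparent ≤ true as expected).

8.84°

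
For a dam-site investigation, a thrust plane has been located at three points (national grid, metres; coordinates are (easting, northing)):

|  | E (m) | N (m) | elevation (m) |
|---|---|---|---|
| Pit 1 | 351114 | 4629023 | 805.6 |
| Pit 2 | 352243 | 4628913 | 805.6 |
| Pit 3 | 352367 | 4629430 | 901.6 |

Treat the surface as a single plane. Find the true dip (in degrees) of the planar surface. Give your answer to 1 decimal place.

Two edge vectors: Pit 1→Pit 2 = (1129, -110, 0), Pit 1→Pit 3 = (1253, 407, 96).
Normal n = (Pit 1→Pit 2) × (Pit 1→Pit 3) = (-10560, -108384, 597333).
So ∂z/∂E = −n_x/n_z = 0.01768 and ∂z/∂N = −n_y/n_z = 0.18145.
Gradient magnitude |∇z| = √(a² + b²) = √(0.00031 + 0.03292) = 0.18231.
True dip = arctan(0.18231) = 10.3°, dipping toward S (azimuth ≈ 186°).

10.3°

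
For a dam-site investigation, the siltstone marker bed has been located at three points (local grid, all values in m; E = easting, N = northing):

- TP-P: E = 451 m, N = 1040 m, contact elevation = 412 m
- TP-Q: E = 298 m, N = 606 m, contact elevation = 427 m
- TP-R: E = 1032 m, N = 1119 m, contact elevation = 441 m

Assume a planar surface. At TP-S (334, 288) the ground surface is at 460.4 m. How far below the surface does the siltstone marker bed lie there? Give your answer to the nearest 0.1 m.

13.9 m

Two edge vectors: TP-P→TP-Q = (-153, -434, 15), TP-P→TP-R = (581, 79, 29).
Normal n = (TP-P→TP-Q) × (TP-P→TP-R) = (-13771, 13152, 240067).
So ∂z/∂E = −n_x/n_z = 0.057363 and ∂z/∂N = −n_y/n_z = −0.054785.
Intercept c from TP-P: 412 − 25.87 + 56.98 = 443.11.
At (334, 288): z_contact = 19.16 − 15.78 + 443.11 = 446.49 m.
Depth below ground = 460.4 − 446.49 = 13.9 m.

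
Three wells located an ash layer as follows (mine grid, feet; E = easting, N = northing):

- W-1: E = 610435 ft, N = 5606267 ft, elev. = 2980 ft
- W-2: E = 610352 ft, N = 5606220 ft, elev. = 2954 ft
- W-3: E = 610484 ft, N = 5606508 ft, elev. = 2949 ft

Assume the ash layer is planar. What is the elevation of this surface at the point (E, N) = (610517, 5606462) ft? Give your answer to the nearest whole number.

2973 ft

Two edge vectors: W-1→W-2 = (-83, -47, -26), W-1→W-3 = (49, 241, -31).
Normal n = (W-1→W-2) × (W-1→W-3) = (7723, -3847, -17700).
So ∂z/∂E = −n_x/n_z = 0.43632768 and ∂z/∂N = −n_y/n_z = −0.21734463.
Intercept c from W-1: 2980 − 266349.69 + 1218492.04 = 955122.35.
At (610517, 5606462): z = 266385.5 − 1218534.4 + 955122.35 = 2973.4 ft.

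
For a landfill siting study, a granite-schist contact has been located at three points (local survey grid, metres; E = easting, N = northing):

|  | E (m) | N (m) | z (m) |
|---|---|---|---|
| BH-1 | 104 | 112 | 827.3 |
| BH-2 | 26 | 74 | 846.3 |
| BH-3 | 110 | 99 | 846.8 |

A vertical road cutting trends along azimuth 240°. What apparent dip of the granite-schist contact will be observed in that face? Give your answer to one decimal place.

Let the plane be z = a·E + b·N + c.
BH-2−BH-1: −78a − 38b = 19;  BH-3−BH-1: 6a − 13b = 19.5.
Solving gives a = 0.39775, b = −1.31643.
Unit vector along 240° is (sin 240°, cos 240°) = (-0.8660, -0.5000).
Slope in that direction = a·(-0.8660) + b·(-0.5000) = 0.31375.
Apparent dip = arctan|0.31375| = 17.4° (true dip is 54.0°, so apparent ≤ true as expected).

17.4°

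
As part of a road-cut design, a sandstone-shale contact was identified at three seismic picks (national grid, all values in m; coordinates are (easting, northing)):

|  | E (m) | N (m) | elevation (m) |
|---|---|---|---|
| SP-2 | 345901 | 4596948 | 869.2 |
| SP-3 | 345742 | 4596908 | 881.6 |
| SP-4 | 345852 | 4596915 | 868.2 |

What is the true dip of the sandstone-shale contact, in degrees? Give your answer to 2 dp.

15.13°

Let the plane be z = a·E + b·N + c.
SP-3−SP-2: −159a − 40b = 12.4;  SP-4−SP-2: −49a − 33b = −1.
Solving gives a = −0.13666, b = 0.23322.
Gradient magnitude |∇z| = √(a² + b²) = √(0.01868 + 0.05439) = 0.27031.
True dip = arctan(0.27031) = 15.13°, dipping toward SSE (azimuth ≈ 150°).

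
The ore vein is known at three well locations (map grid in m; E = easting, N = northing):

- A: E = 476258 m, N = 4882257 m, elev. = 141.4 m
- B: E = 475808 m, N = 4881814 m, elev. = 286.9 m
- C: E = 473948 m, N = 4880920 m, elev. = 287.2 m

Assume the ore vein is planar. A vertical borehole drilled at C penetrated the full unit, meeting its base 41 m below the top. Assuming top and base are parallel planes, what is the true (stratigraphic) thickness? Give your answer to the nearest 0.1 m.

33.4 m

Let the plane be z = a·E + b·N + c.
B−A: −450a − 443b = 145.5;  C−A: −2310a − 1337b = 145.8.
Solving gives a = 0.30816, b = −0.64147.
|∇z| = √(a²+b²) = 0.71165, so dip δ = arctan(0.71165) = 35.44°.
True thickness = vertical thickness × cos δ = 41 × cos 35.44° = 33.4 m.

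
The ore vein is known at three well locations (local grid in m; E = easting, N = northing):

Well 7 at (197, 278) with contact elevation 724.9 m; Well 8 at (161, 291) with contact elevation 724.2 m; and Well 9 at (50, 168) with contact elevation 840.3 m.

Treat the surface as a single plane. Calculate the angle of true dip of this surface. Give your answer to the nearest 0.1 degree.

Let the plane be z = a·E + b·N + c.
Well 8−Well 7: −36a + 13b = −0.7;  Well 9−Well 7: −147a − 110b = 115.4.
Solving gives a = −0.24241, b = −0.72514.
Gradient magnitude |∇z| = √(a² + b²) = √(0.05876 + 0.52583) = 0.76459.
True dip = arctan(0.76459) = 37.4°, dipping toward NNE (azimuth ≈ 018°).

37.4°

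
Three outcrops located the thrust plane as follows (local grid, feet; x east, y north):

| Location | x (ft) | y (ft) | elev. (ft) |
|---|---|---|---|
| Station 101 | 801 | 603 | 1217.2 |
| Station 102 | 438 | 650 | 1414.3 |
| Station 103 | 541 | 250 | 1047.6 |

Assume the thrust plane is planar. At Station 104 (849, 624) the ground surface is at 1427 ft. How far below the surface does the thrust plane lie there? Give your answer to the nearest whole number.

214 ft

Two edge vectors: Station 101→Station 102 = (-363, 47, 197.1), Station 101→Station 103 = (-260, -353, -169.6).
Normal n = (Station 101→Station 102) × (Station 101→Station 103) = (61605.1, -112810.8, 140359).
So ∂z/∂x = −n_x/n_z = −0.43891 and ∂z/∂y = −n_y/n_z = 0.80373.
Intercept c from Station 101: 1217.2 + 351.57 − 484.65 = 1084.12.
At (849, 624): z_contact = −372.6 + 501.5 + 1084.12 = 1213.0 ft.
Depth below ground = 1427 − 1213.0 = 214 ft.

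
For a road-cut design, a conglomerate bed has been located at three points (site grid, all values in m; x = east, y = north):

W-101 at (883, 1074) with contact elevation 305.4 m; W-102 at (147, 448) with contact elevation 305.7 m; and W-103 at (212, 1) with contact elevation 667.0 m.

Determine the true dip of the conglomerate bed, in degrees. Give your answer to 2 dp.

Let the plane be z = a·x + b·y + c.
W-102−W-101: −736a − 626b = 0.3;  W-103−W-101: −671a − 1073b = 361.6.
Solving gives a = 0.61144, b = −0.71937.
Gradient magnitude |∇z| = √(a² + b²) = √(0.37386 + 0.51749) = 0.94411.
True dip = arctan(0.94411) = 43.35°, dipping toward NW (azimuth ≈ 320°).

43.35°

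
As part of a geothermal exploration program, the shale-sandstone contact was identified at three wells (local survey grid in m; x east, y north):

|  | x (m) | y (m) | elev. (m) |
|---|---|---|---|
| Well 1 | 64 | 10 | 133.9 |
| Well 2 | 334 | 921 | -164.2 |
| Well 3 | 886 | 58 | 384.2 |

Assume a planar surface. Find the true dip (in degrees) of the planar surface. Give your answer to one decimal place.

Two edge vectors: Well 1→Well 2 = (270, 911, -298.1), Well 1→Well 3 = (822, 48, 250.3).
Normal n = (Well 1→Well 2) × (Well 1→Well 3) = (242332.1, -312619.2, -735882).
So ∂z/∂x = −n_x/n_z = 0.32931 and ∂z/∂y = −n_y/n_z = −0.42482.
Gradient magnitude |∇z| = √(a² + b²) = √(0.10844 + 0.18047) = 0.53751.
True dip = arctan(0.53751) = 28.3°, dipping toward NW (azimuth ≈ 322°).

28.3°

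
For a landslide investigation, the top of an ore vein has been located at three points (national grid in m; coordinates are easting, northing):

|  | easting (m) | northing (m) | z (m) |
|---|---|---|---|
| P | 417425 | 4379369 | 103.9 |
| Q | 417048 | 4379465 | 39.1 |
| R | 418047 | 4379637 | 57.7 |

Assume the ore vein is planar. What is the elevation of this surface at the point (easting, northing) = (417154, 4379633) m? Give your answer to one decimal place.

-12.7 m

Let the plane be z = a·easting + b·northing + c.
Q−P: −377a + 96b = −64.8;  R−P: 622a + 268b = −46.2.
Solving gives a = 0.080443925, b = −0.359090004.
Then c = 103.9 − a·417425 − b·4379369 = 1539112.23.
At (417154, 4379633): z = 33557.5 − 1572682.4 + 1539112.23 = -12.7 m.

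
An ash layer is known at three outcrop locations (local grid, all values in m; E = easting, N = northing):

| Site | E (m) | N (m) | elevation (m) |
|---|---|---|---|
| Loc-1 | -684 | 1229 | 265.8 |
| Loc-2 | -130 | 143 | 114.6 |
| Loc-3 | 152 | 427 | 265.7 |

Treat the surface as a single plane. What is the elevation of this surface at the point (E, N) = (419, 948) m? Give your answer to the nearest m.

Two edge vectors: Loc-1→Loc-2 = (554, -1086, -151.2), Loc-1→Loc-3 = (836, -802, -0.1).
Normal n = (Loc-1→Loc-2) × (Loc-1→Loc-3) = (-121153.8, -126347.8, 463588).
So ∂z/∂E = −n_x/n_z = 0.26134 and ∂z/∂N = −n_y/n_z = 0.27254.
Intercept c from Loc-1: 265.8 + 178.76 − 334.96 = 109.60.
At (419, 948): z = 109.5 + 258.4 + 109.60 = 477.5 m.

477 m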